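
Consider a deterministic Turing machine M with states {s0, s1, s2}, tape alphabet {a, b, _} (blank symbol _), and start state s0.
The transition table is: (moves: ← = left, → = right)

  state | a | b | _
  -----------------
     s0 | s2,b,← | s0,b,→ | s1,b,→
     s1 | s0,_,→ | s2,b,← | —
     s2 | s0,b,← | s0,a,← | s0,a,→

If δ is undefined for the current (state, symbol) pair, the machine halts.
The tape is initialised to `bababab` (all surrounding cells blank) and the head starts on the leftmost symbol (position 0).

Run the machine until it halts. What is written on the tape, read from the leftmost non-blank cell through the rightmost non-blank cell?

bbb_bbbbb

state=s0 head=0 tape=_[b]ababab__   (s0,b)→(s0,b,→)
state=s0 head=1 tape=_b[a]babab__   (s0,a)→(s2,b,←)
state=s2 head=0 tape=_[b]bbabab__   (s2,b)→(s0,a,←)
state=s0 head=-1 tape=[_]abbabab__   (s0,_)→(s1,b,→)
state=s1 head=0 tape=b[a]bbabab__   (s1,a)→(s0,_,→)
state=s0 head=1 tape=b_[b]babab__   (s0,b)→(s0,b,→)
state=s0 head=2 tape=b_b[b]abab__   (s0,b)→(s0,b,→)
state=s0 head=3 tape=b_bb[a]bab__   (s0,a)→(s2,b,←)
state=s2 head=2 tape=b_b[b]bbab__   (s2,b)→(s0,a,←)
state=s0 head=1 tape=b_[b]abbab__   (s0,b)→(s0,b,→)
state=s0 head=2 tape=b_b[a]bbab__   (s0,a)→(s2,b,←)
state=s2 head=1 tape=b_[b]bbbab__   (s2,b)→(s0,a,←)
state=s0 head=0 tape=b[_]abbbab__   (s0,_)→(s1,b,→)
state=s1 head=1 tape=bb[a]bbbab__   (s1,a)→(s0,_,→)
state=s0 head=2 tape=bb_[b]bbab__   (s0,b)→(s0,b,→)
state=s0 head=3 tape=bb_b[b]bab__   (s0,b)→(s0,b,→)
state=s0 head=4 tape=bb_bb[b]ab__   (s0,b)→(s0,b,→)
state=s0 head=5 tape=bb_bbb[a]b__   (s0,a)→(s2,b,←)
state=s2 head=4 tape=bb_bb[b]bb__   (s2,b)→(s0,a,←)
state=s0 head=3 tape=bb_b[b]abb__   (s0,b)→(s0,b,→)
state=s0 head=4 tape=bb_bb[a]bb__   (s0,a)→(s2,b,←)
state=s2 head=3 tape=bb_b[b]bbb__   (s2,b)→(s0,a,←)
state=s0 head=2 tape=bb_[b]abbb__   (s0,b)→(s0,b,→)
state=s0 head=3 tape=bb_b[a]bbb__   (s0,a)→(s2,b,←)
state=s2 head=2 tape=bb_[b]bbbb__   (s2,b)→(s0,a,←)
state=s0 head=1 tape=bb[_]abbbb__   (s0,_)→(s1,b,→)
state=s1 head=2 tape=bbb[a]bbbb__   (s1,a)→(s0,_,→)
state=s0 head=3 tape=bbb_[b]bbb__   (s0,b)→(s0,b,→)
state=s0 head=4 tape=bbb_b[b]bb__   (s0,b)→(s0,b,→)
state=s0 head=5 tape=bbb_bb[b]b__   (s0,b)→(s0,b,→)
state=s0 head=6 tape=bbb_bbb[b]__   (s0,b)→(s0,b,→)
state=s0 head=7 tape=bbb_bbbb[_]_   (s0,_)→(s1,b,→)
state=s1 head=8 tape=bbb_bbbbb[_]
The non-blank tape span at halt is bbb_bbbbb.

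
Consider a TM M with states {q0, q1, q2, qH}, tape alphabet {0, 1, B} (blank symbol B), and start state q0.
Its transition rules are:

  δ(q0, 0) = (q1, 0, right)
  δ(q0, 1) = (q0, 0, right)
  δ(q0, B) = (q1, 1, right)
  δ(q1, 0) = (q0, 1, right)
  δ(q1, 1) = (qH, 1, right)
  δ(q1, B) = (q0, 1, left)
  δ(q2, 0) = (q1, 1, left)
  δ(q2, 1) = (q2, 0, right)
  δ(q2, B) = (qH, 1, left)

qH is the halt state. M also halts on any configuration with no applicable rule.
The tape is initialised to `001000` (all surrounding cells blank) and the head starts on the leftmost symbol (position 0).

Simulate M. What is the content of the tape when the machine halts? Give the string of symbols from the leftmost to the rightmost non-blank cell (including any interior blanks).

0100101

state=q0 head=0 tape=[0]01000BB   (q0,0)→(q1,0,right)
state=q1 head=1 tape=0[0]1000BB   (q1,0)→(q0,1,right)
state=q0 head=2 tape=01[1]000BB   (q0,1)→(q0,0,right)
state=q0 head=3 tape=010[0]00BB   (q0,0)→(q1,0,right)
state=q1 head=4 tape=0100[0]0BB   (q1,0)→(q0,1,right)
state=q0 head=5 tape=01001[0]BB   (q0,0)→(q1,0,right)
state=q1 head=6 tape=010010[B]B   (q1,B)→(q0,1,left)
state=q0 head=5 tape=01001[0]1B   (q0,0)→(q1,0,right)
state=q1 head=6 tape=010010[1]B   (q1,1)→(qH,1,right)
state=qH head=7 tape=0100101[B]
The non-blank tape span at halt is 0100101.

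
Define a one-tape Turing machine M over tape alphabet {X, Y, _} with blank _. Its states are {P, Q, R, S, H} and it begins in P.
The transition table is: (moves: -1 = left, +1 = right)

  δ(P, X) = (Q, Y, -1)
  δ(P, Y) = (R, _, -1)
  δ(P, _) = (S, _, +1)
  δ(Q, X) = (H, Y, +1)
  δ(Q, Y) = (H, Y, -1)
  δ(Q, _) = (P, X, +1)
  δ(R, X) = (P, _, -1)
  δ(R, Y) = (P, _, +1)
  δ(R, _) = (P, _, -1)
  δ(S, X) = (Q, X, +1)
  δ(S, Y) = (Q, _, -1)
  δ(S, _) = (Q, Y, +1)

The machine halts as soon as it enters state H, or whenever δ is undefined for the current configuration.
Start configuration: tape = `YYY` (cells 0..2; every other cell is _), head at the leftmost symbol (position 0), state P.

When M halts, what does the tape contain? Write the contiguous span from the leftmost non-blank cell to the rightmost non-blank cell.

YX_YY

state=P head=0 tape=___[Y]YY   (P,Y)→(R,_,-1)
state=R head=-1 tape=__[_]_YY   (R,_)→(P,_,-1)
state=P head=-2 tape=_[_]__YY   (P,_)→(S,_,+1)
state=S head=-1 tape=__[_]_YY   (S,_)→(Q,Y,+1)
state=Q head=0 tape=__Y[_]YY   (Q,_)→(P,X,+1)
state=P head=1 tape=__YX[Y]Y   (P,Y)→(R,_,-1)
state=R head=0 tape=__Y[X]_Y   (R,X)→(P,_,-1)
state=P head=-1 tape=__[Y]__Y   (P,Y)→(R,_,-1)
state=R head=-2 tape=_[_]___Y   (R,_)→(P,_,-1)
state=P head=-3 tape=[_]____Y   (P,_)→(S,_,+1)
state=S head=-2 tape=_[_]___Y   (S,_)→(Q,Y,+1)
state=Q head=-1 tape=_Y[_]__Y   (Q,_)→(P,X,+1)
state=P head=0 tape=_YX[_]_Y   (P,_)→(S,_,+1)
state=S head=1 tape=_YX_[_]Y   (S,_)→(Q,Y,+1)
state=Q head=2 tape=_YX_Y[Y]   (Q,Y)→(H,Y,-1)
state=H head=1 tape=_YX_[Y]Y
The non-blank tape span at halt is YX_YY.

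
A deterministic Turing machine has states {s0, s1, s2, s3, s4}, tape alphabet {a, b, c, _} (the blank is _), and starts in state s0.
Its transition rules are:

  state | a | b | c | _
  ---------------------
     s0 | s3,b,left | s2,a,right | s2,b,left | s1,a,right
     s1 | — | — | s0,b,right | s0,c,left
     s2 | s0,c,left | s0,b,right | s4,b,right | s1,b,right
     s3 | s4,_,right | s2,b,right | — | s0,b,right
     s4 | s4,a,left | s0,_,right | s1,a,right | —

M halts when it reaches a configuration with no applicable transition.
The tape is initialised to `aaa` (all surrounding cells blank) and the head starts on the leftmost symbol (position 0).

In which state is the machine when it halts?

state=s0 head=0 tape=_[a]aa___   (s0,a)→(s3,b,left)
state=s3 head=-1 tape=[_]baa___   (s3,_)→(s0,b,right)
state=s0 head=0 tape=b[b]aa___   (s0,b)→(s2,a,right)
state=s2 head=1 tape=ba[a]a___   (s2,a)→(s0,c,left)
state=s0 head=0 tape=b[a]ca___   (s0,a)→(s3,b,left)
state=s3 head=-1 tape=[b]bca___   (s3,b)→(s2,b,right)
state=s2 head=0 tape=b[b]ca___   (s2,b)→(s0,b,right)
state=s0 head=1 tape=bb[c]a___   (s0,c)→(s2,b,left)
state=s2 head=0 tape=b[b]ba___   (s2,b)→(s0,b,right)
state=s0 head=1 tape=bb[b]a___   (s0,b)→(s2,a,right)
state=s2 head=2 tape=bba[a]___   (s2,a)→(s0,c,left)
state=s0 head=1 tape=bb[a]c___   (s0,a)→(s3,b,left)
state=s3 head=0 tape=b[b]bc___   (s3,b)→(s2,b,right)
state=s2 head=1 tape=bb[b]c___   (s2,b)→(s0,b,right)
state=s0 head=2 tape=bbb[c]___   (s0,c)→(s2,b,left)
state=s2 head=1 tape=bb[b]b___   (s2,b)→(s0,b,right)
state=s0 head=2 tape=bbb[b]___   (s0,b)→(s2,a,right)
state=s2 head=3 tape=bbba[_]__   (s2,_)→(s1,b,right)
state=s1 head=4 tape=bbbab[_]_   (s1,_)→(s0,c,left)
state=s0 head=3 tape=bbba[b]c_   (s0,b)→(s2,a,right)
state=s2 head=4 tape=bbbaa[c]_   (s2,c)→(s4,b,right)
state=s4 head=5 tape=bbbaab[_]
No transition is defined for (s4, _); M halts in state s4.

s4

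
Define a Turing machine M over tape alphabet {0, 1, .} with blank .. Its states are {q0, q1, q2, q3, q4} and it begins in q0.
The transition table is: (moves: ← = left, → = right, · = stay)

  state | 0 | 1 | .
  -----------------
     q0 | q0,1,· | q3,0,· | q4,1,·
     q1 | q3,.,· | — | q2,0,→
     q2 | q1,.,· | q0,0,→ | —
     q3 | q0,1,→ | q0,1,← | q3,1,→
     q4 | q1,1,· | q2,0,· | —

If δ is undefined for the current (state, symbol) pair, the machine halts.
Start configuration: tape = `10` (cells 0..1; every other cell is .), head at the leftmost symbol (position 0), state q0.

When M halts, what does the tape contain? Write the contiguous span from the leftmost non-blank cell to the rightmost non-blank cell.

110

state=q0 head=0 tape=[1]0..   (q0,1)→(q3,0,·)
state=q3 head=0 tape=[0]0..   (q3,0)→(q0,1,→)
state=q0 head=1 tape=1[0]..   (q0,0)→(q0,1,·)
state=q0 head=1 tape=1[1]..   (q0,1)→(q3,0,·)
state=q3 head=1 tape=1[0]..   (q3,0)→(q0,1,→)
state=q0 head=2 tape=11[.].   (q0,.)→(q4,1,·)
state=q4 head=2 tape=11[1].   (q4,1)→(q2,0,·)
state=q2 head=2 tape=11[0].   (q2,0)→(q1,.,·)
state=q1 head=2 tape=11[.].   (q1,.)→(q2,0,→)
state=q2 head=3 tape=110[.]
The non-blank tape span at halt is 110.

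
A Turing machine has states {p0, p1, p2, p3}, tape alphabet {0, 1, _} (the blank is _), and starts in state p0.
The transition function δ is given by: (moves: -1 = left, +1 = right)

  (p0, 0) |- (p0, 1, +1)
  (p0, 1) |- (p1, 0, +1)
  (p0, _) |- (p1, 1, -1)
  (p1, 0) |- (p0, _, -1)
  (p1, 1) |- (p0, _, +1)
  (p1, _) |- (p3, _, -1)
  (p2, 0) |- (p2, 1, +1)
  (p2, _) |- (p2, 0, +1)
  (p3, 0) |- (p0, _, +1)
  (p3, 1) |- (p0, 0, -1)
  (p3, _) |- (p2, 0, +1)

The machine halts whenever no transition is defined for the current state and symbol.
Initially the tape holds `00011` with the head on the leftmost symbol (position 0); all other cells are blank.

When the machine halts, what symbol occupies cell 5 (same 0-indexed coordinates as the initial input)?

p0 | [0]0011_   read 0 → write 1, move +1, go to p0
p0 | 1[0]011_   read 0 → write 1, move +1, go to p0
p0 | 11[0]11_   read 0 → write 1, move +1, go to p0
p0 | 111[1]1_   read 1 → write 0, move +1, go to p1
p1 | 1110[1]_   read 1 → write _, move +1, go to p0
p0 | 1110_[_]   read _ → write 1, move -1, go to p1
p1 | 1110[_]1   read _ → write _, move -1, go to p3
p3 | 111[0]_1   read 0 → write _, move +1, go to p0
p0 | 111_[_]1   read _ → write 1, move -1, go to p1
p1 | 111[_]11   read _ → write _, move -1, go to p3
p3 | 11[1]_11   read 1 → write 0, move -1, go to p0
p0 | 1[1]0_11   read 1 → write 0, move +1, go to p1
p1 | 10[0]_11   read 0 → write _, move -1, go to p0
p0 | 1[0]__11   read 0 → write 1, move +1, go to p0
p0 | 11[_]_11   read _ → write 1, move -1, go to p1
p1 | 1[1]1_11   read 1 → write _, move +1, go to p0
p0 | 1_[1]_11   read 1 → write 0, move +1, go to p1
p1 | 1_0[_]11   read _ → write _, move -1, go to p3
p3 | 1_[0]_11   read 0 → write _, move +1, go to p0
p0 | 1__[_]11   read _ → write 1, move -1, go to p1
p1 | 1_[_]111   read _ → write _, move -1, go to p3
p3 | 1[_]_111   read _ → write 0, move +1, go to p2
p2 | 10[_]111   read _ → write 0, move +1, go to p2
p2 | 100[1]11
Cell 5 holds 1 when M halts.

1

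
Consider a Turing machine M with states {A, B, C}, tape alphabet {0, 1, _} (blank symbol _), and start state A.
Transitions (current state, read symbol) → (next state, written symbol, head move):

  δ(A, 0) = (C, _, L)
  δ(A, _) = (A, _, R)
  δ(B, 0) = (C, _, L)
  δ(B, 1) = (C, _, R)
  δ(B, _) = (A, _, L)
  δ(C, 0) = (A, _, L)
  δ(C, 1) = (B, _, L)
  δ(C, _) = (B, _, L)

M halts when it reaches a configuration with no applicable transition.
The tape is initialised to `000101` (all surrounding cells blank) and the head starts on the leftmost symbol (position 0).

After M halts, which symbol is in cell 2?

A | ___[0]00101   read 0 → write _, move L, go to C
C | __[_]_00101   read _ → write _, move L, go to B
B | _[_]__00101   read _ → write _, move L, go to A
A | [_]___00101   read _ → write _, move R, go to A
A | _[_]__00101   read _ → write _, move R, go to A
A | __[_]_00101   read _ → write _, move R, go to A
A | ___[_]00101   read _ → write _, move R, go to A
A | ____[0]0101   read 0 → write _, move L, go to C
C | ___[_]_0101   read _ → write _, move L, go to B
B | __[_]__0101   read _ → write _, move L, go to A
A | _[_]___0101   read _ → write _, move R, go to A
A | __[_]__0101   read _ → write _, move R, go to A
A | ___[_]_0101   read _ → write _, move R, go to A
A | ____[_]0101   read _ → write _, move R, go to A
A | _____[0]101   read 0 → write _, move L, go to C
C | ____[_]_101   read _ → write _, move L, go to B
B | ___[_]__101   read _ → write _, move L, go to A
A | __[_]___101   read _ → write _, move R, go to A
A | ___[_]__101   read _ → write _, move R, go to A
A | ____[_]_101   read _ → write _, move R, go to A
A | _____[_]101   read _ → write _, move R, go to A
A | ______[1]01
Cell 2 holds _ when M halts.

_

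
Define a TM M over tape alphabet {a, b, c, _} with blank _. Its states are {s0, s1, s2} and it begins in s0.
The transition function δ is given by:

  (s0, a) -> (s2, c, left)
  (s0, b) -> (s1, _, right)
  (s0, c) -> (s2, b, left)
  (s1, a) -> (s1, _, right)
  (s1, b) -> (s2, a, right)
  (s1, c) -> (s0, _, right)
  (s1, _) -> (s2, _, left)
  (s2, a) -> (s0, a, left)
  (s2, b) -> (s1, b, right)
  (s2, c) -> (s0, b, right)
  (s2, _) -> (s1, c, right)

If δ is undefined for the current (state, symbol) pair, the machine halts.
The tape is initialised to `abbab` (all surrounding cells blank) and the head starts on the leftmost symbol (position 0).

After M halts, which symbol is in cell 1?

c

state=s0 head=0 tape=_[a]bbab_   (s0,a)→(s2,c,left)
state=s2 head=-1 tape=[_]cbbab_   (s2,_)→(s1,c,right)
state=s1 head=0 tape=c[c]bbab_   (s1,c)→(s0,_,right)
state=s0 head=1 tape=c_[b]bab_   (s0,b)→(s1,_,right)
state=s1 head=2 tape=c__[b]ab_   (s1,b)→(s2,a,right)
state=s2 head=3 tape=c__a[a]b_   (s2,a)→(s0,a,left)
state=s0 head=2 tape=c__[a]ab_   (s0,a)→(s2,c,left)
state=s2 head=1 tape=c_[_]cab_   (s2,_)→(s1,c,right)
state=s1 head=2 tape=c_c[c]ab_   (s1,c)→(s0,_,right)
state=s0 head=3 tape=c_c_[a]b_   (s0,a)→(s2,c,left)
state=s2 head=2 tape=c_c[_]cb_   (s2,_)→(s1,c,right)
state=s1 head=3 tape=c_cc[c]b_   (s1,c)→(s0,_,right)
state=s0 head=4 tape=c_cc_[b]_   (s0,b)→(s1,_,right)
state=s1 head=5 tape=c_cc__[_]   (s1,_)→(s2,_,left)
state=s2 head=4 tape=c_cc_[_]_   (s2,_)→(s1,c,right)
state=s1 head=5 tape=c_cc_c[_]   (s1,_)→(s2,_,left)
state=s2 head=4 tape=c_cc_[c]_   (s2,c)→(s0,b,right)
state=s0 head=5 tape=c_cc_b[_]
Cell 1 holds c when M halts.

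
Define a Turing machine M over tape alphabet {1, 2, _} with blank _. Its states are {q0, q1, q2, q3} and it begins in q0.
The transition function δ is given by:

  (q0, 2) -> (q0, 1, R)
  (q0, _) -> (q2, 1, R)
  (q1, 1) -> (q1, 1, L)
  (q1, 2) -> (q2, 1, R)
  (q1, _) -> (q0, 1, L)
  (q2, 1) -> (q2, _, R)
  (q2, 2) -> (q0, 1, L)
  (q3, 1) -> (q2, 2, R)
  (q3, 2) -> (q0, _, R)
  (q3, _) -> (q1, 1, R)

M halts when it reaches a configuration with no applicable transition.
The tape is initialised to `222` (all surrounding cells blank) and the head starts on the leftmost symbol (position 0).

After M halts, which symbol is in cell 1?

1

q0 | [2]22__   read 2 → write 1, move R, go to q0
q0 | 1[2]2__   read 2 → write 1, move R, go to q0
q0 | 11[2]__   read 2 → write 1, move R, go to q0
q0 | 111[_]_   read _ → write 1, move R, go to q2
q2 | 1111[_]
Cell 1 holds 1 when M halts.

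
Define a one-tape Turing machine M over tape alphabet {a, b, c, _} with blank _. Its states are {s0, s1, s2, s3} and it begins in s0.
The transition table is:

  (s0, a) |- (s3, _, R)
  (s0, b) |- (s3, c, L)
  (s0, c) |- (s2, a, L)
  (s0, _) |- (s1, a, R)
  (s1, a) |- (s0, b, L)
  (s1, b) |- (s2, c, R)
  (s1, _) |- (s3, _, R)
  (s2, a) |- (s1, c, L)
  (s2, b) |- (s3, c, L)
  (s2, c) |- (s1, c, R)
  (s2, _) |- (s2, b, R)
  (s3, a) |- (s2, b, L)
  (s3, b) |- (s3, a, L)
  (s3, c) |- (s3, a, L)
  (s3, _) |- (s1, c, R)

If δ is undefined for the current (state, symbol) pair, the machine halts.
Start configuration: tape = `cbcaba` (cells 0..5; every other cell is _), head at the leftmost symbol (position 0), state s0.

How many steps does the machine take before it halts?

s0 | ____[c]bcaba   read c → write a, move L, go to s2
s2 | ___[_]abcaba   read _ → write b, move R, go to s2
s2 | ___b[a]bcaba   read a → write c, move L, go to s1
s1 | ___[b]cbcaba   read b → write c, move R, go to s2
s2 | ___c[c]bcaba   read c → write c, move R, go to s1
s1 | ___cc[b]caba   read b → write c, move R, go to s2
s2 | ___ccc[c]aba   read c → write c, move R, go to s1
s1 | ___cccc[a]ba   read a → write b, move L, go to s0
s0 | ___ccc[c]bba   read c → write a, move L, go to s2
s2 | ___cc[c]abba   read c → write c, move R, go to s1
s1 | ___ccc[a]bba   read a → write b, move L, go to s0
s0 | ___cc[c]bbba   read c → write a, move L, go to s2
s2 | ___c[c]abbba   read c → write c, move R, go to s1
s1 | ___cc[a]bbba   read a → write b, move L, go to s0
s0 | ___c[c]bbbba   read c → write a, move L, go to s2
s2 | ___[c]abbbba   read c → write c, move R, go to s1
s1 | ___c[a]bbbba   read a → write b, move L, go to s0
s0 | ___[c]bbbbba   read c → write a, move L, go to s2
s2 | __[_]abbbbba   read _ → write b, move R, go to s2
s2 | __b[a]bbbbba   read a → write c, move L, go to s1
s1 | __[b]cbbbbba   read b → write c, move R, go to s2
s2 | __c[c]bbbbba   read c → write c, move R, go to s1
s1 | __cc[b]bbbba   read b → write c, move R, go to s2
s2 | __ccc[b]bbba   read b → write c, move L, go to s3
s3 | __cc[c]cbbba   read c → write a, move L, go to s3
s3 | __c[c]acbbba   read c → write a, move L, go to s3
s3 | __[c]aacbbba   read c → write a, move L, go to s3
s3 | _[_]aaacbbba   read _ → write c, move R, go to s1
s1 | _c[a]aacbbba   read a → write b, move L, go to s0
s0 | _[c]baacbbba   read c → write a, move L, go to s2
s2 | [_]abaacbbba   read _ → write b, move R, go to s2
s2 | b[a]baacbbba   read a → write c, move L, go to s1
s1 | [b]cbaacbbba   read b → write c, move R, go to s2
s2 | c[c]baacbbba   read c → write c, move R, go to s1
s1 | cc[b]aacbbba   read b → write c, move R, go to s2
s2 | ccc[a]acbbba   read a → write c, move L, go to s1
s1 | cc[c]cacbbba
M halts after 36 transitions.

36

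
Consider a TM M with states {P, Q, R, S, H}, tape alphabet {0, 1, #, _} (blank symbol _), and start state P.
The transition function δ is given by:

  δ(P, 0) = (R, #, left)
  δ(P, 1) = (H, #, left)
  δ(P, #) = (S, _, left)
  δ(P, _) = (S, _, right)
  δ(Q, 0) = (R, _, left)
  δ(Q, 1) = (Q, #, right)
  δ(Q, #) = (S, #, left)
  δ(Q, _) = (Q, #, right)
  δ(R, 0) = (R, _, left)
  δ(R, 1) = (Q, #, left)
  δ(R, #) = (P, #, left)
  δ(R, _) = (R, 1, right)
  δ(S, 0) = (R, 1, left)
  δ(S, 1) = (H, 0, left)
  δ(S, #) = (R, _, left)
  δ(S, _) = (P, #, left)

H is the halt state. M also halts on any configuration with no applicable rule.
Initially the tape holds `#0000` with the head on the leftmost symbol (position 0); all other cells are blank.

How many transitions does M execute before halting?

P | ____[#]0000   read # → write _, move left, go to S
S | ___[_]_0000   read _ → write #, move left, go to P
P | __[_]#_0000   read _ → write _, move right, go to S
S | ___[#]_0000   read # → write _, move left, go to R
R | __[_]__0000   read _ → write 1, move right, go to R
R | __1[_]_0000   read _ → write 1, move right, go to R
R | __11[_]0000   read _ → write 1, move right, go to R
R | __111[0]000   read 0 → write _, move left, go to R
R | __11[1]_000   read 1 → write #, move left, go to Q
Q | __1[1]#_000   read 1 → write #, move right, go to Q
Q | __1#[#]_000   read # → write #, move left, go to S
S | __1[#]#_000   read # → write _, move left, go to R
R | __[1]_#_000   read 1 → write #, move left, go to Q
Q | _[_]#_#_000   read _ → write #, move right, go to Q
Q | _#[#]_#_000   read # → write #, move left, go to S
S | _[#]#_#_000   read # → write _, move left, go to R
R | [_]_#_#_000   read _ → write 1, move right, go to R
R | 1[_]#_#_000   read _ → write 1, move right, go to R
R | 11[#]_#_000   read # → write #, move left, go to P
P | 1[1]#_#_000   read 1 → write #, move left, go to H
H | [1]##_#_000
M halts after 20 transitions.

20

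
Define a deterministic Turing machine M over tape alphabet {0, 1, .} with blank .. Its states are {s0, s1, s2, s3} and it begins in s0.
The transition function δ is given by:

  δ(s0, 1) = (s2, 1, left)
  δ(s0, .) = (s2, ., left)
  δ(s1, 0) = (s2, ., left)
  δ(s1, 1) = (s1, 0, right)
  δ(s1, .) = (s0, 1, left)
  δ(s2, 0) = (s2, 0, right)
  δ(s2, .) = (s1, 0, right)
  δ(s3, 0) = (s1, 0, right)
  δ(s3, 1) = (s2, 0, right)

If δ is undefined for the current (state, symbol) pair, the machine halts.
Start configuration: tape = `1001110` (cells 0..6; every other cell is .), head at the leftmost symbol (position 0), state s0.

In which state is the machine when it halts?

s0

s0 | .[1]001110.   read 1 → write 1, move left, go to s2
s2 | [.]1001110.   read . → write 0, move right, go to s1
s1 | 0[1]001110.   read 1 → write 0, move right, go to s1
s1 | 00[0]01110.   read 0 → write ., move left, go to s2
s2 | 0[0].01110.   read 0 → write 0, move right, go to s2
s2 | 00[.]01110.   read . → write 0, move right, go to s1
s1 | 000[0]1110.   read 0 → write ., move left, go to s2
s2 | 00[0].1110.   read 0 → write 0, move right, go to s2
s2 | 000[.]1110.   read . → write 0, move right, go to s1
s1 | 0000[1]110.   read 1 → write 0, move right, go to s1
s1 | 00000[1]10.   read 1 → write 0, move right, go to s1
s1 | 000000[1]0.   read 1 → write 0, move right, go to s1
s1 | 0000000[0].   read 0 → write ., move left, go to s2
s2 | 000000[0]..   read 0 → write 0, move right, go to s2
s2 | 0000000[.].   read . → write 0, move right, go to s1
s1 | 00000000[.]   read . → write 1, move left, go to s0
s0 | 0000000[0]1
No transition is defined for (s0, 0); M halts in state s0.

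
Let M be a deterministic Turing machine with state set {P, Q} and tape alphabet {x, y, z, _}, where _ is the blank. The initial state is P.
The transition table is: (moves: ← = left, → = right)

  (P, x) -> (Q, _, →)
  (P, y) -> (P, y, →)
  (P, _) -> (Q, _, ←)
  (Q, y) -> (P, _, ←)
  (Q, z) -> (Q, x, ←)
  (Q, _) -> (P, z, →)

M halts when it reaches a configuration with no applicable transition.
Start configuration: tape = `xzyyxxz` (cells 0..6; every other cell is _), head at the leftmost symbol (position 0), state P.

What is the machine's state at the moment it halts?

P | _[x]zyyxxz   read x → write _, move →, go to Q
Q | __[z]yyxxz   read z → write x, move ←, go to Q
Q | _[_]xyyxxz   read _ → write z, move →, go to P
P | _z[x]yyxxz   read x → write _, move →, go to Q
Q | _z_[y]yxxz   read y → write _, move ←, go to P
P | _z[_]_yxxz   read _ → write _, move ←, go to Q
Q | _[z]__yxxz   read z → write x, move ←, go to Q
Q | [_]x__yxxz   read _ → write z, move →, go to P
P | z[x]__yxxz   read x → write _, move →, go to Q
Q | z_[_]_yxxz   read _ → write z, move →, go to P
P | z_z[_]yxxz   read _ → write _, move ←, go to Q
Q | z_[z]_yxxz   read z → write x, move ←, go to Q
Q | z[_]x_yxxz   read _ → write z, move →, go to P
P | zz[x]_yxxz   read x → write _, move →, go to Q
Q | zz_[_]yxxz   read _ → write z, move →, go to P
P | zz_z[y]xxz   read y → write y, move →, go to P
P | zz_zy[x]xz   read x → write _, move →, go to Q
Q | zz_zy_[x]z
No transition is defined for (Q, x); M halts in state Q.

Q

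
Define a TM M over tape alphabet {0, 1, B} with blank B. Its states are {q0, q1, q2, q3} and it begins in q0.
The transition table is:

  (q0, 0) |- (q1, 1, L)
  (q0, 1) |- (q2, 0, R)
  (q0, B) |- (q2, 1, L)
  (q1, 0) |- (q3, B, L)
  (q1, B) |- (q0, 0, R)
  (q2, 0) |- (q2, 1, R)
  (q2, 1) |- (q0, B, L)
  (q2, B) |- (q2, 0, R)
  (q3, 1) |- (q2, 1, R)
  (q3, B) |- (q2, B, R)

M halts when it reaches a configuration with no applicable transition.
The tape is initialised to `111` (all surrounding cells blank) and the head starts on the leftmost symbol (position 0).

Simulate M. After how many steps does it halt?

state=q0 head=0 tape=B[1]11   (q0,1)→(q2,0,R)
state=q2 head=1 tape=B0[1]1   (q2,1)→(q0,B,L)
state=q0 head=0 tape=B[0]B1   (q0,0)→(q1,1,L)
state=q1 head=-1 tape=[B]1B1   (q1,B)→(q0,0,R)
state=q0 head=0 tape=0[1]B1   (q0,1)→(q2,0,R)
state=q2 head=1 tape=00[B]1   (q2,B)→(q2,0,R)
state=q2 head=2 tape=000[1]   (q2,1)→(q0,B,L)
state=q0 head=1 tape=00[0]B   (q0,0)→(q1,1,L)
state=q1 head=0 tape=0[0]1B   (q1,0)→(q3,B,L)
state=q3 head=-1 tape=[0]B1B
M halts after 9 transitions.

9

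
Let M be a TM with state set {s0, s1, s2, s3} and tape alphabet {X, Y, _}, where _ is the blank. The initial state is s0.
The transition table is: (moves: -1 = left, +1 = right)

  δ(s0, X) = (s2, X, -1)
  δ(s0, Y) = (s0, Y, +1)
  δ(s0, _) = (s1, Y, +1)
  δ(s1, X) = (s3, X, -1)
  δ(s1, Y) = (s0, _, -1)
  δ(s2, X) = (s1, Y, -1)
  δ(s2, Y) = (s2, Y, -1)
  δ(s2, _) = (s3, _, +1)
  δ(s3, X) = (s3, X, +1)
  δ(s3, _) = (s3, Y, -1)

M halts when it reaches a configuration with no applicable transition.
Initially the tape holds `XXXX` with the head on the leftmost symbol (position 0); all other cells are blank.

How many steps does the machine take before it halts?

8

state=s0 head=0 tape=_[X]XXX_   (s0,X)→(s2,X,-1)
state=s2 head=-1 tape=[_]XXXX_   (s2,_)→(s3,_,+1)
state=s3 head=0 tape=_[X]XXX_   (s3,X)→(s3,X,+1)
state=s3 head=1 tape=_X[X]XX_   (s3,X)→(s3,X,+1)
state=s3 head=2 tape=_XX[X]X_   (s3,X)→(s3,X,+1)
state=s3 head=3 tape=_XXX[X]_   (s3,X)→(s3,X,+1)
state=s3 head=4 tape=_XXXX[_]   (s3,_)→(s3,Y,-1)
state=s3 head=3 tape=_XXX[X]Y   (s3,X)→(s3,X,+1)
state=s3 head=4 tape=_XXXX[Y]
M halts after 8 transitions.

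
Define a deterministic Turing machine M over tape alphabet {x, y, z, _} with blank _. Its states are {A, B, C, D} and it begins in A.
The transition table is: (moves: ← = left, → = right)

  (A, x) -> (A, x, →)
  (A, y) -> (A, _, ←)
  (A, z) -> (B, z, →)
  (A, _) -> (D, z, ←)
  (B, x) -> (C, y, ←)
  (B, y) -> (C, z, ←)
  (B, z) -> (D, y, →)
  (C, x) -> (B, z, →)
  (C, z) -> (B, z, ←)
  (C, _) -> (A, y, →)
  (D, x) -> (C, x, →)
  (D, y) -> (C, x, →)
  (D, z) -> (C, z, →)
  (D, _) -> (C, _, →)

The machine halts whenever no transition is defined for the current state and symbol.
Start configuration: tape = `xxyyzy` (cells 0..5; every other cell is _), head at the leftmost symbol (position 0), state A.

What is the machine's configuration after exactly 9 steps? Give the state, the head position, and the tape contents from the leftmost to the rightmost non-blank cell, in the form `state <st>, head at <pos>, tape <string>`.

state B, head at 1, tape zyzyzy

state=A head=0 tape=[x]xyyzy   (A,x)→(A,x,→)
state=A head=1 tape=x[x]yyzy   (A,x)→(A,x,→)
state=A head=2 tape=xx[y]yzy   (A,y)→(A,_,←)
state=A head=1 tape=x[x]_yzy   (A,x)→(A,x,→)
state=A head=2 tape=xx[_]yzy   (A,_)→(D,z,←)
state=D head=1 tape=x[x]zyzy   (D,x)→(C,x,→)
state=C head=2 tape=xx[z]yzy   (C,z)→(B,z,←)
state=B head=1 tape=x[x]zyzy   (B,x)→(C,y,←)
state=C head=0 tape=[x]yzyzy   (C,x)→(B,z,→)
state=B head=1 tape=z[y]zyzy
After 9 steps: state B, head at 1, tape zyzyzy.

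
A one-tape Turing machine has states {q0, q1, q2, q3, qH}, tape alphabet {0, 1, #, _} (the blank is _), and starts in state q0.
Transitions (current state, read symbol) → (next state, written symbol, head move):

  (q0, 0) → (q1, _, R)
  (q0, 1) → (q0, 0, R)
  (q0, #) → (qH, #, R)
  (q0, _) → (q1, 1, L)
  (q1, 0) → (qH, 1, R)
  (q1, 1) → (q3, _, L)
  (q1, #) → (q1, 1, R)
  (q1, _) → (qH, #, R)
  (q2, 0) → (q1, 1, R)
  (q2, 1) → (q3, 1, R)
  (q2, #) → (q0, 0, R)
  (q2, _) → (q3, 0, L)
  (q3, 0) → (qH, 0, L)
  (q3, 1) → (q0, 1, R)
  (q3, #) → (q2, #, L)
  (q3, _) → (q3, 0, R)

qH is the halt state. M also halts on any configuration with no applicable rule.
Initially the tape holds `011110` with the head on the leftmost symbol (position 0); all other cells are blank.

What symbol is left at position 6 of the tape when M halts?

#

state=q0 head=0 tape=[0]11110__   (q0,0)→(q1,_,R)
state=q1 head=1 tape=_[1]1110__   (q1,1)→(q3,_,L)
state=q3 head=0 tape=[_]_1110__   (q3,_)→(q3,0,R)
state=q3 head=1 tape=0[_]1110__   (q3,_)→(q3,0,R)
state=q3 head=2 tape=00[1]110__   (q3,1)→(q0,1,R)
state=q0 head=3 tape=001[1]10__   (q0,1)→(q0,0,R)
state=q0 head=4 tape=0010[1]0__   (q0,1)→(q0,0,R)
state=q0 head=5 tape=00100[0]__   (q0,0)→(q1,_,R)
state=q1 head=6 tape=00100_[_]_   (q1,_)→(qH,#,R)
state=qH head=7 tape=00100_#[_]
Cell 6 holds # when M halts.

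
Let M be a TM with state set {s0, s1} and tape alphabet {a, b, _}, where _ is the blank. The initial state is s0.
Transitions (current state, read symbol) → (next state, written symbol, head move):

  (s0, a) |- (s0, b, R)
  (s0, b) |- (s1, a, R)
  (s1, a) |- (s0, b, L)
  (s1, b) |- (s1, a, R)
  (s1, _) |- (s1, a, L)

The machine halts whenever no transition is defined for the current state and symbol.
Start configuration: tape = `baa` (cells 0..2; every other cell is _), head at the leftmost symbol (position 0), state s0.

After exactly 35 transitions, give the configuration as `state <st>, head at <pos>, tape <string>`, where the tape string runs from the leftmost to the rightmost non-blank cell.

s0 | [b]aa_____   read b → write a, move R, go to s1
s1 | a[a]a_____   read a → write b, move L, go to s0
s0 | [a]ba_____   read a → write b, move R, go to s0
s0 | b[b]a_____   read b → write a, move R, go to s1
s1 | ba[a]_____   read a → write b, move L, go to s0
s0 | b[a]b_____   read a → write b, move R, go to s0
s0 | bb[b]_____   read b → write a, move R, go to s1
s1 | bba[_]____   read _ → write a, move L, go to s1
s1 | bb[a]a____   read a → write b, move L, go to s0
s0 | b[b]ba____   read b → write a, move R, go to s1
s1 | ba[b]a____   read b → write a, move R, go to s1
s1 | baa[a]____   read a → write b, move L, go to s0
s0 | ba[a]b____   read a → write b, move R, go to s0
s0 | bab[b]____   read b → write a, move R, go to s1
s1 | baba[_]___   read _ → write a, move L, go to s1
s1 | bab[a]a___   read a → write b, move L, go to s0
s0 | ba[b]ba___   read b → write a, move R, go to s1
s1 | baa[b]a___   read b → write a, move R, go to s1
s1 | baaa[a]___   read a → write b, move L, go to s0
s0 | baa[a]b___   read a → write b, move R, go to s0
s0 | baab[b]___   read b → write a, move R, go to s1
s1 | baaba[_]__   read _ → write a, move L, go to s1
s1 | baab[a]a__   read a → write b, move L, go to s0
s0 | baa[b]ba__   read b → write a, move R, go to s1
s1 | baaa[b]a__   read b → write a, move R, go to s1
s1 | baaaa[a]__   read a → write b, move L, go to s0
s0 | baaa[a]b__   read a → write b, move R, go to s0
s0 | baaab[b]__   read b → write a, move R, go to s1
s1 | baaaba[_]_   read _ → write a, move L, go to s1
s1 | baaab[a]a_   read a → write b, move L, go to s0
s0 | baaa[b]ba_   read b → write a, move R, go to s1
s1 | baaaa[b]a_   read b → write a, move R, go to s1
s1 | baaaaa[a]_   read a → write b, move L, go to s0
s0 | baaaa[a]b_   read a → write b, move R, go to s0
s0 | baaaab[b]_   read b → write a, move R, go to s1
s1 | baaaaba[_]
After 35 steps: state s1, head at 7, tape baaaaba.

state s1, head at 7, tape baaaaba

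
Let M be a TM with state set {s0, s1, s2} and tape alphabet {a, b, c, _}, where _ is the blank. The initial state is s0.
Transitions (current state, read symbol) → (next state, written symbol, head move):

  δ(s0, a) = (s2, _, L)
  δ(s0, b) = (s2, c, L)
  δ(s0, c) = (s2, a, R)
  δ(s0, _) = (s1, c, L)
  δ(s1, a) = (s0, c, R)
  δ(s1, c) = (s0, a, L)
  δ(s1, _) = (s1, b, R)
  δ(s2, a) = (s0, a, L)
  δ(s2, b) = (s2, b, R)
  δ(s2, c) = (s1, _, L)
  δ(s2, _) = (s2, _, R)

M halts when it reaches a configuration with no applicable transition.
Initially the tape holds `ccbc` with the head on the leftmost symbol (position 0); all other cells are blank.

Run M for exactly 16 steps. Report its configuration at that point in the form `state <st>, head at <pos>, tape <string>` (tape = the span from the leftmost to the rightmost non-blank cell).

state s1, head at -2, tape bb__cbc

s0 | ___[c]cbc   read c → write a, move R, go to s2
s2 | ___a[c]bc   read c → write _, move L, go to s1
s1 | ___[a]_bc   read a → write c, move R, go to s0
s0 | ___c[_]bc   read _ → write c, move L, go to s1
s1 | ___[c]cbc   read c → write a, move L, go to s0
s0 | __[_]acbc   read _ → write c, move L, go to s1
s1 | _[_]cacbc   read _ → write b, move R, go to s1
s1 | _b[c]acbc   read c → write a, move L, go to s0
s0 | _[b]aacbc   read b → write c, move L, go to s2
s2 | [_]caacbc   read _ → write _, move R, go to s2
s2 | _[c]aacbc   read c → write _, move L, go to s1
s1 | [_]_aacbc   read _ → write b, move R, go to s1
s1 | b[_]aacbc   read _ → write b, move R, go to s1
s1 | bb[a]acbc   read a → write c, move R, go to s0
s0 | bbc[a]cbc   read a → write _, move L, go to s2
s2 | bb[c]_cbc   read c → write _, move L, go to s1
s1 | b[b]__cbc
After 16 steps: state s1, head at -2, tape bb__cbc.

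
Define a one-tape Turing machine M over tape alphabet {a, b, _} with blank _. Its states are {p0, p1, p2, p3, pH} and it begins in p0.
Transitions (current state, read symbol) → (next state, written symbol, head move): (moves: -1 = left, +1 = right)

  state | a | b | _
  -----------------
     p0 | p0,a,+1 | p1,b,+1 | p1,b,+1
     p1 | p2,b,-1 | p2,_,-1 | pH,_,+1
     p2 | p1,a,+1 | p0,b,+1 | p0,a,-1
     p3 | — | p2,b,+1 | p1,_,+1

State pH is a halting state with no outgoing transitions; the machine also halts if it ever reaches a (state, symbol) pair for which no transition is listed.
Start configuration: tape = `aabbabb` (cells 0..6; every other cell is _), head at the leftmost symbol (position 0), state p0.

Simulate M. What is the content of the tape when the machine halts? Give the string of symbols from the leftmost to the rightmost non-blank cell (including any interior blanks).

aabbbbb

state=p0 head=0 tape=[a]abbabb__   (p0,a)→(p0,a,+1)
state=p0 head=1 tape=a[a]bbabb__   (p0,a)→(p0,a,+1)
state=p0 head=2 tape=aa[b]babb__   (p0,b)→(p1,b,+1)
state=p1 head=3 tape=aab[b]abb__   (p1,b)→(p2,_,-1)
state=p2 head=2 tape=aa[b]_abb__   (p2,b)→(p0,b,+1)
state=p0 head=3 tape=aab[_]abb__   (p0,_)→(p1,b,+1)
state=p1 head=4 tape=aabb[a]bb__   (p1,a)→(p2,b,-1)
state=p2 head=3 tape=aab[b]bbb__   (p2,b)→(p0,b,+1)
state=p0 head=4 tape=aabb[b]bb__   (p0,b)→(p1,b,+1)
state=p1 head=5 tape=aabbb[b]b__   (p1,b)→(p2,_,-1)
state=p2 head=4 tape=aabb[b]_b__   (p2,b)→(p0,b,+1)
state=p0 head=5 tape=aabbb[_]b__   (p0,_)→(p1,b,+1)
state=p1 head=6 tape=aabbbb[b]__   (p1,b)→(p2,_,-1)
state=p2 head=5 tape=aabbb[b]___   (p2,b)→(p0,b,+1)
state=p0 head=6 tape=aabbbb[_]__   (p0,_)→(p1,b,+1)
state=p1 head=7 tape=aabbbbb[_]_   (p1,_)→(pH,_,+1)
state=pH head=8 tape=aabbbbb_[_]
The non-blank tape span at halt is aabbbbb.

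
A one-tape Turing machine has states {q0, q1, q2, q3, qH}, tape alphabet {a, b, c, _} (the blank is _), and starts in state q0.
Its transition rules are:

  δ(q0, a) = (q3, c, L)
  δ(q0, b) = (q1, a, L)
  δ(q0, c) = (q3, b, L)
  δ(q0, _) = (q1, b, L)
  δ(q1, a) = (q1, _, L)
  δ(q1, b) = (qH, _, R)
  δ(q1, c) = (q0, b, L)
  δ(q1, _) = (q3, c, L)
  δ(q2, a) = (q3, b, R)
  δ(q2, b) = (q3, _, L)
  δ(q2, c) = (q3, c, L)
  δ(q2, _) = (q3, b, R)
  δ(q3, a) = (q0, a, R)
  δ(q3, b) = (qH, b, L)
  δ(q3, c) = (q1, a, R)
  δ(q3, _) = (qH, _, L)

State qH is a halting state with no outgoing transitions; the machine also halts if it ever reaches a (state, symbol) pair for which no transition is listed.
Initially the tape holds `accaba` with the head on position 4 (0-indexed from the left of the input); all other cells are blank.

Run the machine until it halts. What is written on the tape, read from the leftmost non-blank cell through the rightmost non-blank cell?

c_ab_aa

state=q0 head=4 tape=___acca[b]a   (q0,b)→(q1,a,L)
state=q1 head=3 tape=___acc[a]aa   (q1,a)→(q1,_,L)
state=q1 head=2 tape=___ac[c]_aa   (q1,c)→(q0,b,L)
state=q0 head=1 tape=___a[c]b_aa   (q0,c)→(q3,b,L)
state=q3 head=0 tape=___[a]bb_aa   (q3,a)→(q0,a,R)
state=q0 head=1 tape=___a[b]b_aa   (q0,b)→(q1,a,L)
state=q1 head=0 tape=___[a]ab_aa   (q1,a)→(q1,_,L)
state=q1 head=-1 tape=__[_]_ab_aa   (q1,_)→(q3,c,L)
state=q3 head=-2 tape=_[_]c_ab_aa   (q3,_)→(qH,_,L)
state=qH head=-3 tape=[_]_c_ab_aa
The non-blank tape span at halt is c_ab_aa.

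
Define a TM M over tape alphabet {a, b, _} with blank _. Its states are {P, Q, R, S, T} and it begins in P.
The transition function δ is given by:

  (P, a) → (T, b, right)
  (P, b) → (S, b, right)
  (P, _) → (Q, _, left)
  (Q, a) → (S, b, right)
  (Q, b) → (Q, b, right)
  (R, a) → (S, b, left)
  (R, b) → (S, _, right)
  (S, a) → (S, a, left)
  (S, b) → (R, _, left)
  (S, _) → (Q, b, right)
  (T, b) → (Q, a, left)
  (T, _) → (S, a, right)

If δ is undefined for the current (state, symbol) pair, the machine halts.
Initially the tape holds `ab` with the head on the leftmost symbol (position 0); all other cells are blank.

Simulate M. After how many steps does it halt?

5

P | [a]b__   read a → write b, move right, go to T
T | b[b]__   read b → write a, move left, go to Q
Q | [b]a__   read b → write b, move right, go to Q
Q | b[a]__   read a → write b, move right, go to S
S | bb[_]_   read _ → write b, move right, go to Q
Q | bbb[_]
M halts after 5 transitions.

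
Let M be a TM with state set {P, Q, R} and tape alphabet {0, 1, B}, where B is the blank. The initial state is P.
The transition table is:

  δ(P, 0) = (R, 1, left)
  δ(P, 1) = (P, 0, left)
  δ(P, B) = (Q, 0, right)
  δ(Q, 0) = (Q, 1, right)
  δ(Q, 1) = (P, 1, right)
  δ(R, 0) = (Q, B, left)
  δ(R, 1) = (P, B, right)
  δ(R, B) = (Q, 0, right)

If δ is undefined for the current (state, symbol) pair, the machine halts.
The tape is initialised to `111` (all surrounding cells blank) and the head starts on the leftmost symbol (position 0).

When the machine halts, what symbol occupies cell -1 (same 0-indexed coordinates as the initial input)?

0

P | BB[1]11B   read 1 → write 0, move left, go to P
P | B[B]011B   read B → write 0, move right, go to Q
Q | B0[0]11B   read 0 → write 1, move right, go to Q
Q | B01[1]1B   read 1 → write 1, move right, go to P
P | B011[1]B   read 1 → write 0, move left, go to P
P | B01[1]0B   read 1 → write 0, move left, go to P
P | B0[1]00B   read 1 → write 0, move left, go to P
P | B[0]000B   read 0 → write 1, move left, go to R
R | [B]1000B   read B → write 0, move right, go to Q
Q | 0[1]000B   read 1 → write 1, move right, go to P
P | 01[0]00B   read 0 → write 1, move left, go to R
R | 0[1]100B   read 1 → write B, move right, go to P
P | 0B[1]00B   read 1 → write 0, move left, go to P
P | 0[B]000B   read B → write 0, move right, go to Q
Q | 00[0]00B   read 0 → write 1, move right, go to Q
Q | 001[0]0B   read 0 → write 1, move right, go to Q
Q | 0011[0]B   read 0 → write 1, move right, go to Q
Q | 00111[B]
Cell -1 holds 0 when M halts.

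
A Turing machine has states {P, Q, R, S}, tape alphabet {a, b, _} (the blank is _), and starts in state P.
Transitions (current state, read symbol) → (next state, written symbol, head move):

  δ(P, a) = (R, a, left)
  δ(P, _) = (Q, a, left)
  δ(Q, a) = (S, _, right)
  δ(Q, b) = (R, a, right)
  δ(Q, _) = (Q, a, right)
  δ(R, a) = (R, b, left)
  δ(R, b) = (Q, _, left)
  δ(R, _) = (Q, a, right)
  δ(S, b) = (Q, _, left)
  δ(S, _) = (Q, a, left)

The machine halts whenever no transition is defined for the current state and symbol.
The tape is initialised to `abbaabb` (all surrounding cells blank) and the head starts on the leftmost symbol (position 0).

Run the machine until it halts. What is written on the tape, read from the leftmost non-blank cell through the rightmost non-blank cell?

state=P head=0 tape=__[a]bbaabb   (P,a)→(R,a,left)
state=R head=-1 tape=_[_]abbaabb   (R,_)→(Q,a,right)
state=Q head=0 tape=_a[a]bbaabb   (Q,a)→(S,_,right)
state=S head=1 tape=_a_[b]baabb   (S,b)→(Q,_,left)
state=Q head=0 tape=_a[_]_baabb   (Q,_)→(Q,a,right)
state=Q head=1 tape=_aa[_]baabb   (Q,_)→(Q,a,right)
state=Q head=2 tape=_aaa[b]aabb   (Q,b)→(R,a,right)
state=R head=3 tape=_aaaa[a]abb   (R,a)→(R,b,left)
state=R head=2 tape=_aaa[a]babb   (R,a)→(R,b,left)
state=R head=1 tape=_aa[a]bbabb   (R,a)→(R,b,left)
state=R head=0 tape=_a[a]bbbabb   (R,a)→(R,b,left)
state=R head=-1 tape=_[a]bbbbabb   (R,a)→(R,b,left)
state=R head=-2 tape=[_]bbbbbabb   (R,_)→(Q,a,right)
state=Q head=-1 tape=a[b]bbbbabb   (Q,b)→(R,a,right)
state=R head=0 tape=aa[b]bbbabb   (R,b)→(Q,_,left)
state=Q head=-1 tape=a[a]_bbbabb   (Q,a)→(S,_,right)
state=S head=0 tape=a_[_]bbbabb   (S,_)→(Q,a,left)
state=Q head=-1 tape=a[_]abbbabb   (Q,_)→(Q,a,right)
state=Q head=0 tape=aa[a]bbbabb   (Q,a)→(S,_,right)
state=S head=1 tape=aa_[b]bbabb   (S,b)→(Q,_,left)
state=Q head=0 tape=aa[_]_bbabb   (Q,_)→(Q,a,right)
state=Q head=1 tape=aaa[_]bbabb   (Q,_)→(Q,a,right)
state=Q head=2 tape=aaaa[b]babb   (Q,b)→(R,a,right)
state=R head=3 tape=aaaaa[b]abb   (R,b)→(Q,_,left)
state=Q head=2 tape=aaaa[a]_abb   (Q,a)→(S,_,right)
state=S head=3 tape=aaaa_[_]abb   (S,_)→(Q,a,left)
state=Q head=2 tape=aaaa[_]aabb   (Q,_)→(Q,a,right)
state=Q head=3 tape=aaaaa[a]abb   (Q,a)→(S,_,right)
state=S head=4 tape=aaaaa_[a]bb
The non-blank tape span at halt is aaaaa_abb.

aaaaa_abb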